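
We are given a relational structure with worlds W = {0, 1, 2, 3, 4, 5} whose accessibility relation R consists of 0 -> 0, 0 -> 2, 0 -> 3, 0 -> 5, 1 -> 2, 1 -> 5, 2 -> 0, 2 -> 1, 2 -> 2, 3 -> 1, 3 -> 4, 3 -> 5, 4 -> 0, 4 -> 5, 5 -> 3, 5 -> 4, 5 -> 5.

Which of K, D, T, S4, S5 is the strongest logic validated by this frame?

Serial (axiom D): yes — every world has a successor (e.g. 0 R 0).
Reflexive (axiom T): no — 1 is not related to itself.
Transitive (axiom 4): no — 0 R 2 and 2 R 1, but not 0 R 1.
Euclidean (axiom 5): no — 0 R 2 and 0 R 3, but not 2 R 3.
So F validates K, D; T would additionally require R to be reflexive. The strongest is D.

D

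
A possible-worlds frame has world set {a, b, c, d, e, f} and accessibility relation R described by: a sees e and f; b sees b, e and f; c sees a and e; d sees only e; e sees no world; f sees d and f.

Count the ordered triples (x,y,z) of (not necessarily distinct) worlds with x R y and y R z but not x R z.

Enumerating: (a,f,d), (b,f,d), (c,a,f), (f,d,e).

4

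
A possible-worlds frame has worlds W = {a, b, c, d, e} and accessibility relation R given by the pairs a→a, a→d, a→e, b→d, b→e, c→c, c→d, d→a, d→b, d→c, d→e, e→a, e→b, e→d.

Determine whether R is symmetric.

Symmetric: yes — every pair in R has its reverse in R.

Yes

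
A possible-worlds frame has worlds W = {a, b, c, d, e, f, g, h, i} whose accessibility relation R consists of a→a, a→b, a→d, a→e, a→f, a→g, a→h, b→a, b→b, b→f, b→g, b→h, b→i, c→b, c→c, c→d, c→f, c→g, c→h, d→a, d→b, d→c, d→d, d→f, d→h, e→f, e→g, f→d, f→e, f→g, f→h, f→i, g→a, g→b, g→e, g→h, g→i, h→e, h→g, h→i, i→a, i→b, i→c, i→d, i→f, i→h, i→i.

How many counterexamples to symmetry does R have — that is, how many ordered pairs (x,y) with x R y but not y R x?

Enumerating: (a,e), (a,f), (a,h), (b,f), (b,h), (c,b), (c,f), (c,g), (c,h), (d,b), (d,h), (f,g), (f,h), (g,i), (h,e), (i,a), (i,c), (i,d).

18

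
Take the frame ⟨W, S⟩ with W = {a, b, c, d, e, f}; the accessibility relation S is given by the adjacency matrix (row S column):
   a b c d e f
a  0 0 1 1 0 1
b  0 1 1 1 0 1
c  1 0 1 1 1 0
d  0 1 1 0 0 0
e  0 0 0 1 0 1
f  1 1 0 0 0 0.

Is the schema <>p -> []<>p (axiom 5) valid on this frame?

The schema 5 characterises exactly the Euclidean frames.
Euclidean: no — a S c and a S f, but not c S f.

No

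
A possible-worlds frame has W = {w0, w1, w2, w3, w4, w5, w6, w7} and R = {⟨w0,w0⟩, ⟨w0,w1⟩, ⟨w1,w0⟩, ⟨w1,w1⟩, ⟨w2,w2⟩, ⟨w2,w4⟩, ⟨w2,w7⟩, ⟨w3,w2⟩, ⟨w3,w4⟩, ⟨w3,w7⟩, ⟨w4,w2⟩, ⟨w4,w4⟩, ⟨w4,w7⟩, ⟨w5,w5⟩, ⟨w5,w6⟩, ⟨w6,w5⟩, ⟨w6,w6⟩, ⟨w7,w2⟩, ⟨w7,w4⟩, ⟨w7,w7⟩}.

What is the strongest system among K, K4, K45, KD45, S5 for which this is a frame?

KD45

Transitive (axiom 4): yes — every two-step R-path is closed by a direct edge.
Euclidean (axiom 5): yes — any two successors of a common world are R-related.
Serial (axiom D): yes — every world has a successor (e.g. w0 R w0).
Reflexive (axiom T): no — w3 is not related to itself.
So F validates K, K4, K45, KD45; S5 would additionally require R to be reflexive. The strongest is KD45.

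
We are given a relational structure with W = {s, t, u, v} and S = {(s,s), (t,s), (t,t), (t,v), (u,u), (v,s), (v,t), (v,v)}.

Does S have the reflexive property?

Reflexive: yes — every world is S-related to itself.

Yes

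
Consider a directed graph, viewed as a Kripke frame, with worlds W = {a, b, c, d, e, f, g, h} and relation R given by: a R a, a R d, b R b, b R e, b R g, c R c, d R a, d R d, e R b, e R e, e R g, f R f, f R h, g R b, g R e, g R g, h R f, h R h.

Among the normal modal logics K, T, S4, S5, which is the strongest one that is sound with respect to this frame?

Reflexive (axiom T): yes — every world is R-related to itself.
Transitive (axiom 4): yes — every two-step R-path is closed by a direct edge.
Euclidean (axiom 5): yes — any two successors of a common world are R-related.
So F validates K, T, S4, S5. The strongest is S5.

S5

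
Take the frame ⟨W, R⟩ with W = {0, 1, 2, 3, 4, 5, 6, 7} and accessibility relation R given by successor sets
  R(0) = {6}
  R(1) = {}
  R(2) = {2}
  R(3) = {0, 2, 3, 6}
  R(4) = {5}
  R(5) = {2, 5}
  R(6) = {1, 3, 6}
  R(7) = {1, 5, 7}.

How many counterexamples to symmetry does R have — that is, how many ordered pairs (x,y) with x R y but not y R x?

8

Enumerating: (0,6), (3,0), (3,2), (4,5), (5,2), (6,1), (7,1), (7,5).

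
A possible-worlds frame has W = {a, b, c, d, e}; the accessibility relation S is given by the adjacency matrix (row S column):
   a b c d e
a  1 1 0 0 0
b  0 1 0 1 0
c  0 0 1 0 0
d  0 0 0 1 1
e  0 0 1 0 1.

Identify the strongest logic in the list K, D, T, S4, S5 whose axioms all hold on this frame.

Serial (axiom D): yes — every world has a successor (e.g. a S a).
Reflexive (axiom T): yes — every world is S-related to itself.
Transitive (axiom 4): no — a S b and b S d, but not a S d.
Euclidean (axiom 5): no — a S b and a S a, but not b S a.
So F validates K, D, T; S4 would additionally require S to be transitive. The strongest is T.

T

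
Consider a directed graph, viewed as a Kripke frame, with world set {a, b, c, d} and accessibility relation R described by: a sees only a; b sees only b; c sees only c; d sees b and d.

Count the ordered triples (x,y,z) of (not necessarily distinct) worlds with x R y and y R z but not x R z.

0

R is transitive; there are no such tuples.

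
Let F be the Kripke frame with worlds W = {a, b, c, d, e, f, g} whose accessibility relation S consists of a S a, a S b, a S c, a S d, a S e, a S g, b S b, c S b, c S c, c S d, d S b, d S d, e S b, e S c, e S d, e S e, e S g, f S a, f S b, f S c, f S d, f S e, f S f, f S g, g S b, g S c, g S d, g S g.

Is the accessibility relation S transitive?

Transitive: yes — every two-step S-path is closed by a direct edge.

Yes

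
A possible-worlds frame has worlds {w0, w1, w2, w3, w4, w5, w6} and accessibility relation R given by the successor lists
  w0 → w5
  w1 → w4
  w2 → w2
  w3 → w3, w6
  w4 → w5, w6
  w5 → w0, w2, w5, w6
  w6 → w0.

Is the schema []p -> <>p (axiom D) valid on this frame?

By correspondence theory, D is valid on a frame iff R is serial.
Serial: yes — every world has a successor (e.g. w0 R w5).

Yes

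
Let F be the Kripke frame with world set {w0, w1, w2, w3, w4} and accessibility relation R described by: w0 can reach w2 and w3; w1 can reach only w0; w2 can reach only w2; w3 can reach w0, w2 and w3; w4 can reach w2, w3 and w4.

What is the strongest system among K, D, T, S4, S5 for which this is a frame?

D

Serial (axiom D): yes — every world has a successor (e.g. w0 R w2).
Reflexive (axiom T): no — w0 is not related to itself.
Transitive (axiom 4): no — w1 R w0 and w0 R w2, but not w1 R w2.
Euclidean (axiom 5): no — w0 R w2 and w0 R w3, but not w2 R w3.
So F validates K, D; T would additionally require R to be reflexive. The strongest is D.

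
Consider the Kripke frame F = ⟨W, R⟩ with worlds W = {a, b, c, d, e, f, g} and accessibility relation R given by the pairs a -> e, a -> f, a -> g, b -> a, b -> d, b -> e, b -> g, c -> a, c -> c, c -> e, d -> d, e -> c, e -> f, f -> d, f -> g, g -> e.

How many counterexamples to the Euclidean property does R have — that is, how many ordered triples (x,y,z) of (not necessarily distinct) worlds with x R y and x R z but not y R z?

Enumerating: (a,e,e), (a,e,g), (a,f,e), (a,f,f), (a,g,f), (a,g,g), (b,a,a), (b,a,d), (b,d,a), (b,d,e), (b,d,g), (b,e,a), … and 17 more.
Total: 29.

29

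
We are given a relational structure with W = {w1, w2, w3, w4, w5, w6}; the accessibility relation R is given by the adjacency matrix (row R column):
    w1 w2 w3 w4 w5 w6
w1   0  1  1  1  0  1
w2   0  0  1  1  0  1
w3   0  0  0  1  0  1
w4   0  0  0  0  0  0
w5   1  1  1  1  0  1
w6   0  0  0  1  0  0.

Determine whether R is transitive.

Yes

Transitive: yes — every two-step R-path is closed by a direct edge.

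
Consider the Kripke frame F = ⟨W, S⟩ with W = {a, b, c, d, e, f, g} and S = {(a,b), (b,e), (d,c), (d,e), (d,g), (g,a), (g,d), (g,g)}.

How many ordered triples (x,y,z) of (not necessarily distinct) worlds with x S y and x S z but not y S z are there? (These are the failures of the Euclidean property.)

15

Enumerating: (a,b,b), (b,e,e), (d,c,c), (d,c,e), (d,c,g), (d,e,c), (d,e,e), (d,e,g), (d,g,c), (d,g,e), (g,a,a), (g,a,d), (g,a,g), (g,d,a), (g,d,d).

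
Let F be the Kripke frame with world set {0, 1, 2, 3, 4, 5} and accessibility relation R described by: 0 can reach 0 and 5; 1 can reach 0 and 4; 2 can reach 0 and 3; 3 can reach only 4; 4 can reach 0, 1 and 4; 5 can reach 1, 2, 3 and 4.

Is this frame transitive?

No

Transitive: no — 0 R 5 and 5 R 1, but not 0 R 1.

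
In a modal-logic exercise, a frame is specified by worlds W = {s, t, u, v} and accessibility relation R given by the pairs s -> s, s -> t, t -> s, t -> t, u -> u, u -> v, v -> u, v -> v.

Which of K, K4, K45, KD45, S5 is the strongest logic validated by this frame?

Transitive (axiom 4): yes — every two-step R-path is closed by a direct edge.
Euclidean (axiom 5): yes — any two successors of a common world are R-related.
Serial (axiom D): yes — every world has a successor (e.g. s R s).
Reflexive (axiom T): yes — every world is R-related to itself.
So F validates K, K4, K45, KD45, S5. The strongest is S5.

S5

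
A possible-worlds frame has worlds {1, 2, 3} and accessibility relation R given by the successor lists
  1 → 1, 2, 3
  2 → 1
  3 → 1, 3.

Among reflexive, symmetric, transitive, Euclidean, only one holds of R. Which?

Reflexive: no — 2 is not related to itself.
Symmetric: yes — every pair in R has its reverse in R.
Transitive: no — 2 R 1 and 1 R 3, but not 2 R 3.
Euclidean: no — 1 R 2 and 1 R 3, but not 2 R 3.
Only symmetric holds.

symmetric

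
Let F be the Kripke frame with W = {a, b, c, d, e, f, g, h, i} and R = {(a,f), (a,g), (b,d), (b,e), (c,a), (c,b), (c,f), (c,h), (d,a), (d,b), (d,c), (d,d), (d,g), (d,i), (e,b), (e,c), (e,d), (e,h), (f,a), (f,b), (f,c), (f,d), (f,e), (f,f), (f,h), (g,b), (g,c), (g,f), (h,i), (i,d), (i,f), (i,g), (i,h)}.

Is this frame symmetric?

No

Symmetric: no — a R g but not g R a.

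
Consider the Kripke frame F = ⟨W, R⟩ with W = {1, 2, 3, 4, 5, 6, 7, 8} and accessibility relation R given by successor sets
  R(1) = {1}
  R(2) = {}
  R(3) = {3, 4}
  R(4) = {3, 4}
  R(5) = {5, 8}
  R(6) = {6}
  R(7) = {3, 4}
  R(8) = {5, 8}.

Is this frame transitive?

Yes

Transitive: yes — every two-step R-path is closed by a direct edge.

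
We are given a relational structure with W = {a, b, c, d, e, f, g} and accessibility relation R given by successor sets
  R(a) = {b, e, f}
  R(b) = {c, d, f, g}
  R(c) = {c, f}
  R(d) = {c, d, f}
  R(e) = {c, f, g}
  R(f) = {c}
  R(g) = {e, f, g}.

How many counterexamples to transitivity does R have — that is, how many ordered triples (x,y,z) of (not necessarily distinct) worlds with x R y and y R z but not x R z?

Enumerating: (a,b,c), (a,b,d), (a,b,g), (a,e,c), (a,e,g), (a,f,c), (b,g,e), (e,g,e), (f,c,f), (g,e,c), (g,f,c).

11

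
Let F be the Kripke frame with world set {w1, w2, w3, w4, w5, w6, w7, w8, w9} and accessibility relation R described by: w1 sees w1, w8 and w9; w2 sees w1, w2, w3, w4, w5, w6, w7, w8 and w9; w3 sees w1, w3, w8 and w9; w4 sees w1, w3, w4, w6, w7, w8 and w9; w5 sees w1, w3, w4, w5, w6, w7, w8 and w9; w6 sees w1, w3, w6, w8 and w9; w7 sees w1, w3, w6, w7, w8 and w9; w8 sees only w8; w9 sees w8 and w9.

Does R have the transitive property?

Transitive: yes — every two-step R-path is closed by a direct edge.

Yes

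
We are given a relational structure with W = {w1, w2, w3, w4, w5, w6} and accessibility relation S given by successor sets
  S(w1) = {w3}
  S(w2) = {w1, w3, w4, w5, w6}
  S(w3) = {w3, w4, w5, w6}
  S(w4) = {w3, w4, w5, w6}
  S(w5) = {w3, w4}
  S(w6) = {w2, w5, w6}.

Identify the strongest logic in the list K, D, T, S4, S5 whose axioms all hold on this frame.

D

Serial (axiom D): yes — every world has a successor (e.g. w1 S w3).
Reflexive (axiom T): no — w1 is not related to itself.
Transitive (axiom 4): no — w1 S w3 and w3 S w4, but not w1 S w4.
Euclidean (axiom 5): no — w2 S w1 and w2 S w4, but not w1 S w4.
So F validates K, D; T would additionally require S to be reflexive. The strongest is D.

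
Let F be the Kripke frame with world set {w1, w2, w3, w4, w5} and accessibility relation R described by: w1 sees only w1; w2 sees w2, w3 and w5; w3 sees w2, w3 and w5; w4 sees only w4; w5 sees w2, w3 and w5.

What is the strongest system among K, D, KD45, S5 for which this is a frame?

S5

Serial (axiom D): yes — every world has a successor (e.g. w1 R w1).
Euclidean (axiom 5): yes — any two successors of a common world are R-related.
Transitive (axiom 4): yes — every two-step R-path is closed by a direct edge.
Reflexive (axiom T): yes — every world is R-related to itself.
So F validates K, D, KD45, S5. The strongest is S5.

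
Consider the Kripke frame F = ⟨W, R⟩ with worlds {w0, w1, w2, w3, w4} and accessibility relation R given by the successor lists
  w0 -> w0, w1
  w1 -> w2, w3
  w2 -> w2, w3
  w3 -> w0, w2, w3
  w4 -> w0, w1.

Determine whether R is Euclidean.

No

Euclidean: no — w3 R w0 and w3 R w2, but not w0 R w2.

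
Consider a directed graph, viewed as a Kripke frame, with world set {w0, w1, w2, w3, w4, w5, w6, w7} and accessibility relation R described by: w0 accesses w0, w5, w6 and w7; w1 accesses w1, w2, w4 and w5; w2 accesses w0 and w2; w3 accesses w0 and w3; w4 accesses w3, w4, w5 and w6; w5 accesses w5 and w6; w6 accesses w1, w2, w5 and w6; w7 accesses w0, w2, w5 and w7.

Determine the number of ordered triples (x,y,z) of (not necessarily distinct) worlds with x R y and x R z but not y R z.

34

Enumerating: (w0,w5,w0), (w0,w5,w7), (w0,w6,w0), (w0,w6,w7), (w0,w7,w6), (w1,w2,w1), (w1,w2,w4), (w1,w2,w5), (w1,w4,w1), (w1,w4,w2), (w1,w5,w1), (w1,w5,w2), … and 22 more.
Total: 34.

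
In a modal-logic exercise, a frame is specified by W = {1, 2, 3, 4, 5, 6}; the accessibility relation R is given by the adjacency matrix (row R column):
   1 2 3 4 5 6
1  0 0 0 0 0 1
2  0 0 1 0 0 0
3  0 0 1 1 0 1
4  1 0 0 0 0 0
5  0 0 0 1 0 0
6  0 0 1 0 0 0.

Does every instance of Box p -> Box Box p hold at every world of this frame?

No

The schema 4 characterises exactly the transitive frames.
Transitive: no — 1 R 6 and 6 R 3, but not 1 R 3.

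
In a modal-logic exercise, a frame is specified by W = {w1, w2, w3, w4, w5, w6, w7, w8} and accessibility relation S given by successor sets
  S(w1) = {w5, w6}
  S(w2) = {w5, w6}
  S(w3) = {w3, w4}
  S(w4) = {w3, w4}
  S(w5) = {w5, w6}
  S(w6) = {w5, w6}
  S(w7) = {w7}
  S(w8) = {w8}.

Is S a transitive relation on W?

Yes

Transitive: yes — every two-step S-path is closed by a direct edge.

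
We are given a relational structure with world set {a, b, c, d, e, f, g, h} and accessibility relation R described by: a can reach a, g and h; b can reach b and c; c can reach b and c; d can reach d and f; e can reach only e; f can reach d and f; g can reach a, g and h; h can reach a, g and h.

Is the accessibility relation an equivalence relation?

Yes

Reflexive: yes — every world is R-related to itself.
Symmetric: yes — every pair in R has its reverse in R.
Transitive: yes — every two-step R-path is closed by a direct edge.
So R is an equivalence relation.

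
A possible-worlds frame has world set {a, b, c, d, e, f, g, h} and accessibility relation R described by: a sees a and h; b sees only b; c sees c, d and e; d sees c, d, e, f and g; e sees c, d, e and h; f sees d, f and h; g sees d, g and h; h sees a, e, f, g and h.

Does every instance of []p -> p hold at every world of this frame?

Yes

By correspondence theory, T is valid on a frame iff R is reflexive.
Reflexive: yes — every world is R-related to itself.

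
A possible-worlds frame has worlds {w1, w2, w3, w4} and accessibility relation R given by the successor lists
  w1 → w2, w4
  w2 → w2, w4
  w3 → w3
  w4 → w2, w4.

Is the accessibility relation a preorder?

Reflexive: no — w1 is not related to itself.
Transitive: yes — every two-step R-path is closed by a direct edge.
So R is not a preorder.

No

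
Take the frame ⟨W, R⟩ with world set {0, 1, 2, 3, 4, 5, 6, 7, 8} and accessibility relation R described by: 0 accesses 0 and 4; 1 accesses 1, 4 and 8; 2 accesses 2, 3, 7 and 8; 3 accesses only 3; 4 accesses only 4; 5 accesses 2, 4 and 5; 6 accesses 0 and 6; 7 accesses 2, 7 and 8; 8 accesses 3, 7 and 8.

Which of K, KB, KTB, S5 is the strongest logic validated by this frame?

Symmetric (axiom B): no — 0 R 4 but not 4 R 0.
Reflexive (axiom T): yes — every world is R-related to itself.
Euclidean (axiom 5): no — 1 R 4 and 1 R 8, but not 4 R 8.
So F validates K; KB would additionally require R to be symmetric. The strongest is K.

K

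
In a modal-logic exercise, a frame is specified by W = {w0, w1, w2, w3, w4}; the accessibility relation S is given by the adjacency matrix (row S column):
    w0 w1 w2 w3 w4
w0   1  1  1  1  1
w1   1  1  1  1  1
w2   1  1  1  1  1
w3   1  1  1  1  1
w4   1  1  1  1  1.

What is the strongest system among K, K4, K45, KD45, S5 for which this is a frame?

Transitive (axiom 4): yes — every two-step S-path is closed by a direct edge.
Euclidean (axiom 5): yes — any two successors of a common world are S-related.
Serial (axiom D): yes — every world has a successor (e.g. w0 S w0).
Reflexive (axiom T): yes — every world is S-related to itself.
So F validates K, K4, K45, KD45, S5. The strongest is S5.

S5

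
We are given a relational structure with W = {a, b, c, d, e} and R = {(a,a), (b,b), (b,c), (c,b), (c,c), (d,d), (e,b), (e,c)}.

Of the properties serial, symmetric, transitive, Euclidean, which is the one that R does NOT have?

Serial: yes — every world has a successor (e.g. a R a).
Symmetric: no — e R b but not b R e.
Transitive: yes — every two-step R-path is closed by a direct edge.
Euclidean: yes — any two successors of a common world are R-related.
Only symmetric fails.

symmetric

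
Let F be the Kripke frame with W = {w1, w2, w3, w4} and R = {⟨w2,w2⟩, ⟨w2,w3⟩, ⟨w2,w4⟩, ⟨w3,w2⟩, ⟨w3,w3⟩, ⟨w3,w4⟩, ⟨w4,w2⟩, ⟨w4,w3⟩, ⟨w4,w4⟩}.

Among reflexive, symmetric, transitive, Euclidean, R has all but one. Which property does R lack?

reflexive

Reflexive: no — w1 is not related to itself.
Symmetric: yes — every pair in R has its reverse in R.
Transitive: yes — every two-step R-path is closed by a direct edge.
Euclidean: yes — any two successors of a common world are R-related.
Only reflexive fails.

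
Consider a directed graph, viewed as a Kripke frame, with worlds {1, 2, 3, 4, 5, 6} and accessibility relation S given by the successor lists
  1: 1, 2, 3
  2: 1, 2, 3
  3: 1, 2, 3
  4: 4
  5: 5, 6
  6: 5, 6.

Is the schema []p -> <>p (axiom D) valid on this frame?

The schema D characterises exactly the serial frames.
Serial: yes — every world has a successor (e.g. 1 S 1).

Yes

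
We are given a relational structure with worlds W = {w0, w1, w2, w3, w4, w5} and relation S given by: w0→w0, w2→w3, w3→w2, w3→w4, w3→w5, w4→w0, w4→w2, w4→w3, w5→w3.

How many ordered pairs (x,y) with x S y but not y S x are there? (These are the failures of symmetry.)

2

Enumerating: (w4,w0), (w4,w2).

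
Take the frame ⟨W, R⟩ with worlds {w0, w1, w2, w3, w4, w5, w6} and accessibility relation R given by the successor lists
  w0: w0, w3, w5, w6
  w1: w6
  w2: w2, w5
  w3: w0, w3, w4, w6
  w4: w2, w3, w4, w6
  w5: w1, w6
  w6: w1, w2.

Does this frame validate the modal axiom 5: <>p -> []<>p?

No

By correspondence theory, 5 is valid on a frame iff R is Euclidean.
Euclidean: no — w0 R w3 and w0 R w5, but not w3 R w5.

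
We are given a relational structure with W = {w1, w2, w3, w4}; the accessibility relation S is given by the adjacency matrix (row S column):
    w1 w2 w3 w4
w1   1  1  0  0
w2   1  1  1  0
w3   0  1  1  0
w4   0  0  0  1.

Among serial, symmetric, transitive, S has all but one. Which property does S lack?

transitive

Serial: yes — every world has a successor (e.g. w1 S w1).
Symmetric: yes — every pair in S has its reverse in S.
Transitive: no — w1 S w2 and w2 S w3, but not w1 S w3.
Only transitive fails.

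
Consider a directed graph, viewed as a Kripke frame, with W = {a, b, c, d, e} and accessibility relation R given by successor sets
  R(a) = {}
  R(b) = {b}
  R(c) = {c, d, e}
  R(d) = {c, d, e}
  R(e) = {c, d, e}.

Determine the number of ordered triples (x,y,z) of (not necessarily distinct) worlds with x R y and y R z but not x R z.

0

R is transitive; there are no such tuples.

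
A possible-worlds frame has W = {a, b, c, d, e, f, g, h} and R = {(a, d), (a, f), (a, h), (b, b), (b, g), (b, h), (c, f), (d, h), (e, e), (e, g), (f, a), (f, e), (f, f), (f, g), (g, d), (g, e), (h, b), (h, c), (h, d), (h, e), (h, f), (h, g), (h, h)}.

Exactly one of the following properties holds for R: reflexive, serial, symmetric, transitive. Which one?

serial

Reflexive: no — a is not related to itself.
Serial: yes — every world has a successor (e.g. a R d).
Symmetric: no — a R d but not d R a.
Transitive: no — a R f and f R e, but not a R e.
Only serial holds.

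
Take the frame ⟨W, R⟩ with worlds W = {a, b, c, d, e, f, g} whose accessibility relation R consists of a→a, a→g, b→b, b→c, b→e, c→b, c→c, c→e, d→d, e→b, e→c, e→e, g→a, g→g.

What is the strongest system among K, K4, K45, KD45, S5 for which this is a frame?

K45

Transitive (axiom 4): yes — every two-step R-path is closed by a direct edge.
Euclidean (axiom 5): yes — any two successors of a common world are R-related.
Serial (axiom D): no — f has no R-successor.
Reflexive (axiom T): no — f is not related to itself.
So F validates K, K4, K45; KD45 would additionally require R to be serial. The strongest is K45.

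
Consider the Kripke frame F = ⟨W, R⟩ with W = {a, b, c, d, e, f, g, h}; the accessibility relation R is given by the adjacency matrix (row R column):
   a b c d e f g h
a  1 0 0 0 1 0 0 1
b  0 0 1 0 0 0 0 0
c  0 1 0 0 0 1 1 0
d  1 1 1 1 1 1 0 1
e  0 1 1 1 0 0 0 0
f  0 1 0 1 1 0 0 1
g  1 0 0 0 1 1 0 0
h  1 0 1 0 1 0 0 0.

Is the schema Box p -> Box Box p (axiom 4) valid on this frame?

No

By correspondence theory, 4 is valid on a frame iff R is transitive.
Transitive: no — a R e and e R b, but not a R b.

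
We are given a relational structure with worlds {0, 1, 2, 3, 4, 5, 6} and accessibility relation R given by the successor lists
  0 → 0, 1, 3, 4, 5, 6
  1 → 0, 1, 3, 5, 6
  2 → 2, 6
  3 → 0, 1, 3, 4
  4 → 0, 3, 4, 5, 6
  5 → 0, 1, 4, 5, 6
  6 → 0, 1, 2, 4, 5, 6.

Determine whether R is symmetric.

Symmetric: yes — every pair in R has its reverse in R.

Yes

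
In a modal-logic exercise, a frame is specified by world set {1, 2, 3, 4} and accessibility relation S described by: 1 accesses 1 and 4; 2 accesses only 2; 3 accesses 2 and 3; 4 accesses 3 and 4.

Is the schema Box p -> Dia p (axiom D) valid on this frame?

By correspondence theory, D is valid on a frame iff S is serial.
Serial: yes — every world has a successor (e.g. 1 S 1).

Yes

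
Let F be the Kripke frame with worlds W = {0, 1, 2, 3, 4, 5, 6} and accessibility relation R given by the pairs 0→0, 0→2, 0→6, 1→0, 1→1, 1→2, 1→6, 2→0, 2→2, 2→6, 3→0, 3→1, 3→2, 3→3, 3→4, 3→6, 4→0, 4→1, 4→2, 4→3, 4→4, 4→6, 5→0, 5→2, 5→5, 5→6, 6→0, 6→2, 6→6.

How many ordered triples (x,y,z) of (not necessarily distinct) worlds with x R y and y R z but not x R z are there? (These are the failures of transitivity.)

R is transitive; there are no such tuples.

0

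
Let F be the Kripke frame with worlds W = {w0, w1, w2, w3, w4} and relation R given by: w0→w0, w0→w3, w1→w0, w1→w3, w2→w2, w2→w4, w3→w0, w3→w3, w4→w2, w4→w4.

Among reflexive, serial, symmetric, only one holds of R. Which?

Reflexive: no — w1 is not related to itself.
Serial: yes — every world has a successor (e.g. w0 R w0).
Symmetric: no — w1 R w0 but not w0 R w1.
Only serial holds.

serial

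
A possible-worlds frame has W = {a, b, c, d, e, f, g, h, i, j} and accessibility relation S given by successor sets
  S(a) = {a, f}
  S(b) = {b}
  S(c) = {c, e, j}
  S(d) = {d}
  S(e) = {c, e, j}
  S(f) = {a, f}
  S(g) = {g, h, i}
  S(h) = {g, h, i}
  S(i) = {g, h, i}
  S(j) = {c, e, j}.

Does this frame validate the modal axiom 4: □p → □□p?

Yes

Axiom 4 corresponds to the accessibility relation being transitive.
Transitive: yes — every two-step S-path is closed by a direct edge.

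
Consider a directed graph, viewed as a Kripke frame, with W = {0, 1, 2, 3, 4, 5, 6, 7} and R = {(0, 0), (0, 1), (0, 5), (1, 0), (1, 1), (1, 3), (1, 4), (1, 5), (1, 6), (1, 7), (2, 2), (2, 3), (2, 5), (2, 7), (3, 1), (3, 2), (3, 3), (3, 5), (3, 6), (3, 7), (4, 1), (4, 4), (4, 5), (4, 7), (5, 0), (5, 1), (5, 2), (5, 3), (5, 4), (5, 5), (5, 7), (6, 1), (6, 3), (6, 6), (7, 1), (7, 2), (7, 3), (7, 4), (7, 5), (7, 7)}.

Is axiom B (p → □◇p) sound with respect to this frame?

Yes

The schema B characterises exactly the symmetric frames.
Symmetric: yes — every pair in R has its reverse in R.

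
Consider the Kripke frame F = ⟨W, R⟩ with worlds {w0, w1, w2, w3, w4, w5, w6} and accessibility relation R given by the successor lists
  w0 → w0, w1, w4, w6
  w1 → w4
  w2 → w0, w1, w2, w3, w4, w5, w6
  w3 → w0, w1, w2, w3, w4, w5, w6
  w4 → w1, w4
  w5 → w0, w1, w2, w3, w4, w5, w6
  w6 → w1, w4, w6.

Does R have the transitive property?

No

Transitive: no — w1 R w4 and w4 R w1, but not w1 R w1.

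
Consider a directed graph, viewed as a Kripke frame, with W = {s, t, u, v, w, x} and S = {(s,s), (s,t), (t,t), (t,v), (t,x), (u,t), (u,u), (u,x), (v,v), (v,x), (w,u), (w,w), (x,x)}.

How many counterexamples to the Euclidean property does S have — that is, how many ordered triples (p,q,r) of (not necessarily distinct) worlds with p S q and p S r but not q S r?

9

Enumerating: (s,t,s), (t,v,t), (t,x,t), (t,x,v), (u,t,u), (u,x,t), (u,x,u), (v,x,v), (w,u,w).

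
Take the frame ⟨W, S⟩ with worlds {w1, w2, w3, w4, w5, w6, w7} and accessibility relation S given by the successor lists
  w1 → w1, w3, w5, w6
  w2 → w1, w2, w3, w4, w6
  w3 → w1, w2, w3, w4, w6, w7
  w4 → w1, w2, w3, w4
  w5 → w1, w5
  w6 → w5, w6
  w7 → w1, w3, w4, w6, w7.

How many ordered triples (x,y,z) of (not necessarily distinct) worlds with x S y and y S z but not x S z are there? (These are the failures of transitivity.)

Enumerating: (w1,w3,w2), (w1,w3,w4), (w1,w3,w7), (w2,w1,w5), (w2,w3,w7), (w2,w6,w5), (w3,w1,w5), (w3,w6,w5), (w4,w1,w5), (w4,w1,w6), (w4,w2,w6), (w4,w3,w6), … and 8 more.
Total: 20.

20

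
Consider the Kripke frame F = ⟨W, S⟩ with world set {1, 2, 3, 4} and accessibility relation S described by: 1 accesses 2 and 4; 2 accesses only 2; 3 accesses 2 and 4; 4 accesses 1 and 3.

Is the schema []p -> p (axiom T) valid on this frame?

Axiom T corresponds to the accessibility relation being reflexive.
Reflexive: no — 1 is not related to itself.

No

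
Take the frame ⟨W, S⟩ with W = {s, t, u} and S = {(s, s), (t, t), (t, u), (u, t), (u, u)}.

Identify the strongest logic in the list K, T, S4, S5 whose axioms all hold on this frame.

Reflexive (axiom T): yes — every world is S-related to itself.
Transitive (axiom 4): yes — every two-step S-path is closed by a direct edge.
Euclidean (axiom 5): yes — any two successors of a common world are S-related.
So F validates K, T, S4, S5. The strongest is S5.

S5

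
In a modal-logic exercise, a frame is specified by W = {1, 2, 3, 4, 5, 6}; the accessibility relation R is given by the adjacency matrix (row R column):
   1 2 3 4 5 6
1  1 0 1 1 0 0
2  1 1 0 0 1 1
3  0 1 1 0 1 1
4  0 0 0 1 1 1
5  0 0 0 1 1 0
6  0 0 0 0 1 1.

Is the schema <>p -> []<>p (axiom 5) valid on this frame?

No

The schema 5 characterises exactly the Euclidean frames.
Euclidean: no — 1 R 3 and 1 R 4, but not 3 R 4.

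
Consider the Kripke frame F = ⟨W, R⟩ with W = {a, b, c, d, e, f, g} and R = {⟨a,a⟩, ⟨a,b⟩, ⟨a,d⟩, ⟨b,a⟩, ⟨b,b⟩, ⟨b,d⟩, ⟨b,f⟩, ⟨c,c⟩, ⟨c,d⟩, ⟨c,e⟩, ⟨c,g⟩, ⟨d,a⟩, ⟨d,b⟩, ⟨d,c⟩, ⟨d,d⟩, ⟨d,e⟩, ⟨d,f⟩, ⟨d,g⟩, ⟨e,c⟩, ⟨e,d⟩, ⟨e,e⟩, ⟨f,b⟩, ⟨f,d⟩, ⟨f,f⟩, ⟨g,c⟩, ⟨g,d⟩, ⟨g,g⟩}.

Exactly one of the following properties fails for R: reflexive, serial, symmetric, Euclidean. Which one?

Reflexive: yes — every world is R-related to itself.
Serial: yes — every world has a successor (e.g. a R a).
Symmetric: yes — every pair in R has its reverse in R.
Euclidean: no — b R a and b R f, but not a R f.
Only Euclidean fails.

Euclidean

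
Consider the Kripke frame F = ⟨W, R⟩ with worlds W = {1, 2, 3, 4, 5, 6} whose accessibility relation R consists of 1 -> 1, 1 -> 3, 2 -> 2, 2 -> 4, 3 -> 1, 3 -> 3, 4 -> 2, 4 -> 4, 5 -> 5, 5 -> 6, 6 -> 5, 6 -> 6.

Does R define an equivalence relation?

Yes

Reflexive: yes — every world is R-related to itself.
Symmetric: yes — every pair in R has its reverse in R.
Transitive: yes — every two-step R-path is closed by a direct edge.
So R is an equivalence relation.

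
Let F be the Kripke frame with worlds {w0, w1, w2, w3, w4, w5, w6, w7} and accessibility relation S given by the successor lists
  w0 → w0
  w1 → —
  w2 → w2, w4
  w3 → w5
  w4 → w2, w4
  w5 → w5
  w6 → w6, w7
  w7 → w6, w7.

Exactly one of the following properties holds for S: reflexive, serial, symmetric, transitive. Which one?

transitive

Reflexive: no — w1 is not related to itself.
Serial: no — w1 has no S-successor.
Symmetric: no — w3 S w5 but not w5 S w3.
Transitive: yes — every two-step S-path is closed by a direct edge.
Only transitive holds.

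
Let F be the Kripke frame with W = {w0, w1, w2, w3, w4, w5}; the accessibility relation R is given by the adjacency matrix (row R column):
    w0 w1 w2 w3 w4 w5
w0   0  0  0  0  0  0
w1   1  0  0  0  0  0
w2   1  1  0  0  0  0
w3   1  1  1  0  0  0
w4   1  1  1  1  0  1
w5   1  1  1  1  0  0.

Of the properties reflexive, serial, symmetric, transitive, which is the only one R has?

Reflexive: no — w0 is not related to itself.
Serial: no — w0 has no R-successor.
Symmetric: no — w1 R w0 but not w0 R w1.
Transitive: yes — every two-step R-path is closed by a direct edge.
Only transitive holds.

transitive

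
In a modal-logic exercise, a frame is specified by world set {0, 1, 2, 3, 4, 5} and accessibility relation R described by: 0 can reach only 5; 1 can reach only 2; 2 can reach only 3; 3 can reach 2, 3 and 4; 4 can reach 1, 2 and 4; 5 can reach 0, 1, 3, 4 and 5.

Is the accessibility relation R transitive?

Transitive: no — 0 R 5 and 5 R 1, but not 0 R 1.

No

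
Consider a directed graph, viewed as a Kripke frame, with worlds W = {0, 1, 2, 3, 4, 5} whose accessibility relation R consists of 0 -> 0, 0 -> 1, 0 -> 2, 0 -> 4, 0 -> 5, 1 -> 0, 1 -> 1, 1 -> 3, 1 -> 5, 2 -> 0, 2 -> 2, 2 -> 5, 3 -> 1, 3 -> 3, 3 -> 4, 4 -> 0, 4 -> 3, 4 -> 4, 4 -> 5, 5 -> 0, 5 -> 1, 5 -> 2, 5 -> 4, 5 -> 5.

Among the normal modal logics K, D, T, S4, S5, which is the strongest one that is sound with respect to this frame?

Serial (axiom D): yes — every world has a successor (e.g. 0 R 0).
Reflexive (axiom T): yes — every world is R-related to itself.
Transitive (axiom 4): no — 0 R 1 and 1 R 3, but not 0 R 3.
Euclidean (axiom 5): no — 0 R 1 and 0 R 2, but not 1 R 2.
So F validates K, D, T; S4 would additionally require R to be transitive. The strongest is T.

T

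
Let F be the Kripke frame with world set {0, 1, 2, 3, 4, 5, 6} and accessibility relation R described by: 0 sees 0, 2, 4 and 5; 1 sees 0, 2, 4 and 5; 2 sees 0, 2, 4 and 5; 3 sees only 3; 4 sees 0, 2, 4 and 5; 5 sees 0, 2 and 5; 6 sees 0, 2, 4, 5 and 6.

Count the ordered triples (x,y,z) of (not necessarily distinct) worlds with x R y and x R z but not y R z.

Enumerating: (0,5,4), (1,5,4), (2,5,4), (4,5,4), (6,0,6), (6,2,6), (6,4,6), (6,5,4), (6,5,6).

9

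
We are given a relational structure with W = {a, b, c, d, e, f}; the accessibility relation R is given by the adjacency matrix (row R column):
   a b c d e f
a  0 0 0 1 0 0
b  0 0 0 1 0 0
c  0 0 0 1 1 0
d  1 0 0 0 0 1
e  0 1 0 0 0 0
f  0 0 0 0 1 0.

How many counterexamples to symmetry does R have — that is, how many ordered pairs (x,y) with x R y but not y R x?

6

Enumerating: (b,d), (c,d), (c,e), (d,f), (e,b), (f,e).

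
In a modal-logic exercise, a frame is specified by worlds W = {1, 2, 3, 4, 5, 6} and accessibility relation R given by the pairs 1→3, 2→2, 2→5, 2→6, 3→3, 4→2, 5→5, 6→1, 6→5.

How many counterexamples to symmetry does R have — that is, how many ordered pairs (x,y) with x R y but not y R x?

6

Enumerating: (1,3), (2,5), (2,6), (4,2), (6,1), (6,5).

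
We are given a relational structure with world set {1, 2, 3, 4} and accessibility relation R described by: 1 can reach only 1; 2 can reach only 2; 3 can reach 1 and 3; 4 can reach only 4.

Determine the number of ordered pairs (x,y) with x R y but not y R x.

Enumerating: (3,1).

1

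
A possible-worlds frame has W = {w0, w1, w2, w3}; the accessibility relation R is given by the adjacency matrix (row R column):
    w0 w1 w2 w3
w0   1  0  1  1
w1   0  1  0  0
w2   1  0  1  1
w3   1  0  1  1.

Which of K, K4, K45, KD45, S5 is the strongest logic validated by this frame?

Transitive (axiom 4): yes — every two-step R-path is closed by a direct edge.
Euclidean (axiom 5): yes — any two successors of a common world are R-related.
Serial (axiom D): yes — every world has a successor (e.g. w0 R w0).
Reflexive (axiom T): yes — every world is R-related to itself.
So F validates K, K4, K45, KD45, S5. The strongest is S5.

S5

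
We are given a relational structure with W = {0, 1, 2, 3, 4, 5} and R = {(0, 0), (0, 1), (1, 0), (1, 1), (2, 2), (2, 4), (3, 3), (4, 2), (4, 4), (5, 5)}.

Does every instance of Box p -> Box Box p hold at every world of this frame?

The schema 4 characterises exactly the transitive frames.
Transitive: yes — every two-step R-path is closed by a direct edge.

Yes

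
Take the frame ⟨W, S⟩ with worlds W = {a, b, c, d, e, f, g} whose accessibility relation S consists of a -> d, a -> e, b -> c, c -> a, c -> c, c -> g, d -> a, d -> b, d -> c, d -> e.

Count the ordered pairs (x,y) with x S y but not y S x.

7

Enumerating: (a,e), (b,c), (c,a), (c,g), (d,b), (d,c), (d,e).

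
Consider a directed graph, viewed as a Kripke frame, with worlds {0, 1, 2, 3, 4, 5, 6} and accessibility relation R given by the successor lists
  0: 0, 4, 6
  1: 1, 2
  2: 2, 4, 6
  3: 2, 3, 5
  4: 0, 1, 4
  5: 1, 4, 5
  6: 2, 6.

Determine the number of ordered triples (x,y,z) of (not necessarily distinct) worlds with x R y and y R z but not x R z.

15

Enumerating: (0,4,1), (0,6,2), (1,2,4), (1,2,6), (2,4,0), (2,4,1), (3,2,4), (3,2,6), (3,5,1), (3,5,4), (4,0,6), (4,1,2), (5,1,2), (5,4,0), (6,2,4).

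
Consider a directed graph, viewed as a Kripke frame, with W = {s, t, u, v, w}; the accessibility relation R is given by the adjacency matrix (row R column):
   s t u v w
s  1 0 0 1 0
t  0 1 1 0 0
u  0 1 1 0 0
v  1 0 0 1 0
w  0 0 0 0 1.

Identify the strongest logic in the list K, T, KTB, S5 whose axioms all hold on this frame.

S5

Reflexive (axiom T): yes — every world is R-related to itself.
Symmetric (axiom B): yes — every pair in R has its reverse in R.
Euclidean (axiom 5): yes — any two successors of a common world are R-related.
So F validates K, T, KTB, S5. The strongest is S5.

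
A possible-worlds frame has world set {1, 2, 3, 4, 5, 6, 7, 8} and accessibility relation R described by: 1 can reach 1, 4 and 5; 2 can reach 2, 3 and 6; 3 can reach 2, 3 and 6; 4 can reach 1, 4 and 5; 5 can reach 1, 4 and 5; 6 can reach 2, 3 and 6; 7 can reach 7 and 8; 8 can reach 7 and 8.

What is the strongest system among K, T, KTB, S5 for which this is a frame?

S5

Reflexive (axiom T): yes — every world is R-related to itself.
Symmetric (axiom B): yes — every pair in R has its reverse in R.
Euclidean (axiom 5): yes — any two successors of a common world are R-related.
So F validates K, T, KTB, S5. The strongest is S5.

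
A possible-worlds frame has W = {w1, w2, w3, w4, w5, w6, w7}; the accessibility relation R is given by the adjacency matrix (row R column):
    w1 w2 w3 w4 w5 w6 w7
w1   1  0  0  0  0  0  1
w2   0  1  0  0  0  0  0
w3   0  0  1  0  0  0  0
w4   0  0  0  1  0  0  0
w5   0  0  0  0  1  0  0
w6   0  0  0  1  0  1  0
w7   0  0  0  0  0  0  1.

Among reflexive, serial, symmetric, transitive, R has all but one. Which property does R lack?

Reflexive: yes — every world is R-related to itself.
Serial: yes — every world has a successor (e.g. w1 R w1).
Symmetric: no — w1 R w7 but not w7 R w1.
Transitive: yes — every two-step R-path is closed by a direct edge.
Only symmetric fails.

symmetric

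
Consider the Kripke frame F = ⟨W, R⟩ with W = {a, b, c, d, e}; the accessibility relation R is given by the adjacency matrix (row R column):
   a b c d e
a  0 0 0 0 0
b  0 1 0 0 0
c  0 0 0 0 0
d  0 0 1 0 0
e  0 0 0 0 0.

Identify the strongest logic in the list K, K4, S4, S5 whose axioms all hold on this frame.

K4

Transitive (axiom 4): yes — every two-step R-path is closed by a direct edge.
Reflexive (axiom T): no — a is not related to itself.
Euclidean (axiom 5): no — d R c and d R c, but not c R c.
So F validates K, K4; S4 would additionally require R to be reflexive. The strongest is K4.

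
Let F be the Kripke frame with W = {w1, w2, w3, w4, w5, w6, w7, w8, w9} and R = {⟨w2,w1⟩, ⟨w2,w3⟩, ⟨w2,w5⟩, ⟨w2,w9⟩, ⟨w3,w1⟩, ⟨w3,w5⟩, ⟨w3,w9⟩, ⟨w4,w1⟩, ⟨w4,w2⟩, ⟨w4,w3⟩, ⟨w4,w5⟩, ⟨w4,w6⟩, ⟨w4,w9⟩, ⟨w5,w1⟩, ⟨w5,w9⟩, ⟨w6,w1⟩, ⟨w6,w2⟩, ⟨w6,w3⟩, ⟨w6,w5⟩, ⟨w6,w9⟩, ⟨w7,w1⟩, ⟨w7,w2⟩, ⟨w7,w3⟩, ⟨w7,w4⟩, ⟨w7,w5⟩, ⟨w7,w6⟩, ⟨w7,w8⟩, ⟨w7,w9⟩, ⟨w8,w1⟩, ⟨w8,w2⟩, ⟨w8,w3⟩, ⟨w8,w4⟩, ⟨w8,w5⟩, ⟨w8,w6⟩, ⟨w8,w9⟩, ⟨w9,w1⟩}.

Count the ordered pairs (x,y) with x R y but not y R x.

Enumerating: (w2,w1), (w2,w3), (w2,w5), (w2,w9), (w3,w1), (w3,w5), (w3,w9), (w4,w1), (w4,w2), (w4,w3), (w4,w5), (w4,w6), … and 24 more.
Total: 36.

36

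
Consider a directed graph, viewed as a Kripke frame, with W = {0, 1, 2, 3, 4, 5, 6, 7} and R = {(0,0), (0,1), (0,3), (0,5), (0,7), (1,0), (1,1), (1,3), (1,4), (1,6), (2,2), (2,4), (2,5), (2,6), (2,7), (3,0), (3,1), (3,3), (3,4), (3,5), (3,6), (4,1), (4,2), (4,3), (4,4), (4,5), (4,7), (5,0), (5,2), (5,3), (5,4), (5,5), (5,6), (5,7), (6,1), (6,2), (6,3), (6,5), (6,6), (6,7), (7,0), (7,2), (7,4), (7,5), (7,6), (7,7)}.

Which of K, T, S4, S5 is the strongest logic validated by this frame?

T

Reflexive (axiom T): yes — every world is R-related to itself.
Transitive (axiom 4): no — 0 R 1 and 1 R 4, but not 0 R 4.
Euclidean (axiom 5): no — 0 R 1 and 0 R 5, but not 1 R 5.
So F validates K, T; S4 would additionally require R to be transitive. The strongest is T.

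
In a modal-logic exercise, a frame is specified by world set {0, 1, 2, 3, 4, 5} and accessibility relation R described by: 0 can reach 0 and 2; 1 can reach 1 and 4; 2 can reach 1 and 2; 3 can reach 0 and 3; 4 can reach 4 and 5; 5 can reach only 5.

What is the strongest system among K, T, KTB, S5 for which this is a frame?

Reflexive (axiom T): yes — every world is R-related to itself.
Symmetric (axiom B): no — 0 R 2 but not 2 R 0.
Euclidean (axiom 5): no — 0 R 2 and 0 R 0, but not 2 R 0.
So F validates K, T; KTB would additionally require R to be symmetric. The strongest is T.

T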